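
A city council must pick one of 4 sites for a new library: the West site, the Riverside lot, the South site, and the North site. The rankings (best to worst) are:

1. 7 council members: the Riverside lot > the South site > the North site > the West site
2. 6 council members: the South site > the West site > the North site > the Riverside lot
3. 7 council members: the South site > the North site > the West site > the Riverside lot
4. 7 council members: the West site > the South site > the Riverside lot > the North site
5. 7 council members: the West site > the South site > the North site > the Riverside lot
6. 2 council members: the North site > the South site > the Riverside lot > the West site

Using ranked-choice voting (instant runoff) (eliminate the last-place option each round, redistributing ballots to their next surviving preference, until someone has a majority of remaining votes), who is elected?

Round 1: the West site 14, the Riverside lot 7, the South site 13, the North site 2. Eliminate the North site.
Round 2: the West site 14, the Riverside lot 7, the South site 15. Eliminate the Riverside lot.
Round 3: the West site 14, the South site 22. The South site has a majority.

the South site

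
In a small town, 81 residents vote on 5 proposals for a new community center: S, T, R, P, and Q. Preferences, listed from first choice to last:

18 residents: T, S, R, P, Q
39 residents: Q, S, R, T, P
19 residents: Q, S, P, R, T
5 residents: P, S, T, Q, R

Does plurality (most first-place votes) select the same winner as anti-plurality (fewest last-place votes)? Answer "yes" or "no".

Plurality — first-place votes: S 0, T 18, R 0, P 5, Q 58. Winner: Q.
Anti-plurality — last-place votes: S 0, T 19, R 5, P 39, Q 18. Winner: S.
The two methods disagree.

no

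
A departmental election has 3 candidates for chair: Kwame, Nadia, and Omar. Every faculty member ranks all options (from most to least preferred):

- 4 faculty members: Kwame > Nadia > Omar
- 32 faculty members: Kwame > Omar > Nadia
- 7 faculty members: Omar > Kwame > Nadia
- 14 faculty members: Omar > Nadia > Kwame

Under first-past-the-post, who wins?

Kwame

First-place votes: Kwame 36, Nadia 0, Omar 21.
Kwame has the most first-place votes.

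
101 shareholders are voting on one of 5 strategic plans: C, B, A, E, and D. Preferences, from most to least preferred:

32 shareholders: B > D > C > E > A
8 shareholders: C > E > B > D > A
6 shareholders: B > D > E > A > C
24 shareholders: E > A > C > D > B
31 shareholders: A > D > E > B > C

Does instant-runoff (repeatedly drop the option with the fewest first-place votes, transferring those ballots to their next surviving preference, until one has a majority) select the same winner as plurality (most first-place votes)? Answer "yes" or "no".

Instant-runoff — R1 C 8, B 38, A 31, E 24, D 0 (D out); R2 C 8, B 38, A 31, E 24 (C out); R3 B 38, A 31, E 32 (A out); R4 B 38, E 63 (E winner). Winner: E.
Plurality — first-place votes: C 8, B 38, A 31, E 24, D 0. Winner: B.
The two methods disagree.

no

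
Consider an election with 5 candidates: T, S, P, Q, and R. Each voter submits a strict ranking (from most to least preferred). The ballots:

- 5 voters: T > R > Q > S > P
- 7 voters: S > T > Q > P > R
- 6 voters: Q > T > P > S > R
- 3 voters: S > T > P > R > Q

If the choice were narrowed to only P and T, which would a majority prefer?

Voters preferring P to T: 0; preferring T to P: 21.
T wins the head-to-head.

T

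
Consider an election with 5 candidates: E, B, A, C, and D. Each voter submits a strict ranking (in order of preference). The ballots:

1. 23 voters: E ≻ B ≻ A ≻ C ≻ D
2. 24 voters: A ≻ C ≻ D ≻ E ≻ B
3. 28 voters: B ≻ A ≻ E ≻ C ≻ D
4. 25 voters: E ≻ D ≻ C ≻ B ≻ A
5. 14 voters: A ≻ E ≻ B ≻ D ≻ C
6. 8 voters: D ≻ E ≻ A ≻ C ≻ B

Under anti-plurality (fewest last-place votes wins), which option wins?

E

Last-place votes: E 0, B 32, A 25, C 14, D 51.
E is ranked last by the fewest voters, so E wins.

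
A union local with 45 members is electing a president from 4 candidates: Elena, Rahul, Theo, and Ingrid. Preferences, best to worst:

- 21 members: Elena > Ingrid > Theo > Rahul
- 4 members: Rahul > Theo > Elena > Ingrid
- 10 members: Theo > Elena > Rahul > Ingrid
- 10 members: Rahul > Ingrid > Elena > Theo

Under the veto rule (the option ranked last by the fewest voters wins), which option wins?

Last-place votes: Elena 0, Rahul 21, Theo 10, Ingrid 14.
Elena is ranked last by the fewest voters, so Elena wins.

Elena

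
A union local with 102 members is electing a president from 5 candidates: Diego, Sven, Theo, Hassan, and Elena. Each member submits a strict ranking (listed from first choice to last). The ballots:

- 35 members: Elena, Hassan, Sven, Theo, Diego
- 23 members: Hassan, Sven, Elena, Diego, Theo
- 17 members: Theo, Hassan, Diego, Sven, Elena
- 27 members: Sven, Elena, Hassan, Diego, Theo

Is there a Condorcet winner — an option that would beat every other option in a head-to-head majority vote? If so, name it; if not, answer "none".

Checking pairwise contests:
Sven beats Diego 85–17.
Hassan beats Sven 75–27.
Sven beats Theo 85–17.
Elena beats Hassan 62–40.
Sven beats Elena 67–35.
Every option loses at least one head-to-head, so there is no Condorcet winner.

none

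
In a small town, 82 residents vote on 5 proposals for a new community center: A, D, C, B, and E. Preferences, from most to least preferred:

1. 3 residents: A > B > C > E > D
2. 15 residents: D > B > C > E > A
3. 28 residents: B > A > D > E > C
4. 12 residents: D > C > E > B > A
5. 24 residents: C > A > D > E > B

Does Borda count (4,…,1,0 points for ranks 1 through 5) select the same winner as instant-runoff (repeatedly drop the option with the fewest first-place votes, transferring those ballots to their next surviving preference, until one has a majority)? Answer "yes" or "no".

yes

Borda — scores: A 168, D 212, C 168, B 178, E 94. Winner: D.
Instant-runoff — R1 A 3, D 27, C 24, B 28, E 0 (E out); R2 A 3, D 27, C 24, B 28 (A out); R3 D 27, C 24, B 31 (C out); R4 D 51, B 31 (D winner). Winner: D.
The two methods agree.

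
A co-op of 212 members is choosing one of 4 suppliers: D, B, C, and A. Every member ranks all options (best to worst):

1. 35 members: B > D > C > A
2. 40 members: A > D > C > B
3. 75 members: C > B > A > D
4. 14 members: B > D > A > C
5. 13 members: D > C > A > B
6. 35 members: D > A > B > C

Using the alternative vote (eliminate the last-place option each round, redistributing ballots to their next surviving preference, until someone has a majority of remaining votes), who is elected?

Round 1: D 48, B 49, C 75, A 40. Eliminate A.
Round 2: D 88, B 49, C 75. Eliminate B.
Round 3: D 137, C 75. D has a majority.

D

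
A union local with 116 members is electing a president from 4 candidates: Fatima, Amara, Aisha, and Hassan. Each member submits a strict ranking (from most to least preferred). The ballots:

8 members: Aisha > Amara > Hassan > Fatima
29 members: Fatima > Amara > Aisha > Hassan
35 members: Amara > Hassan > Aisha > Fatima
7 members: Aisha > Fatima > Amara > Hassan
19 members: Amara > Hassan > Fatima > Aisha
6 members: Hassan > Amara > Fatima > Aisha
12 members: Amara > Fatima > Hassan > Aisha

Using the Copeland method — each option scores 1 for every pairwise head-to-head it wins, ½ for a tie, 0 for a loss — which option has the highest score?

Amara

Fatima: beats Aisha; loses to Amara and Hassan → score 1.
Amara: beats Fatima, Aisha, and Hassan → score 3.
Aisha: loses to Fatima, Amara, and Hassan → score 0.
Hassan: beats Fatima and Aisha; loses to Amara → score 2.
Amara has the best pairwise record.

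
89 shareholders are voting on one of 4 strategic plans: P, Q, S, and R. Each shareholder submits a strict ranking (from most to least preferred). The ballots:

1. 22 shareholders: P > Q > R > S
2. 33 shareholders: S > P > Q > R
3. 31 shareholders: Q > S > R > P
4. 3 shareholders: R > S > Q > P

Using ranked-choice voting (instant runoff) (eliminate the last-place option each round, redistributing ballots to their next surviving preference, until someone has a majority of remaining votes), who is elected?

Round 1: P 22, Q 31, S 33, R 3. Eliminate R.
Round 2: P 22, Q 31, S 36. Eliminate P.
Round 3: Q 53, S 36. Q has a majority.

Q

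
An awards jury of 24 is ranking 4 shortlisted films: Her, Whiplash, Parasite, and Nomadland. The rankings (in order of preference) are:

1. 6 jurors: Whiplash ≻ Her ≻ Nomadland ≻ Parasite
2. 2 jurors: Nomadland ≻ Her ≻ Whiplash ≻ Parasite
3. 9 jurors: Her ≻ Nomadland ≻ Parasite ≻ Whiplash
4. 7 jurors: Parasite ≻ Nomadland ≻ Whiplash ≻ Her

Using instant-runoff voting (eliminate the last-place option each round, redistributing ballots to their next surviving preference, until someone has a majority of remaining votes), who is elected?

Her

Round 1: Her 9, Whiplash 6, Parasite 7, Nomadland 2. Eliminate Nomadland.
Round 2: Her 11, Whiplash 6, Parasite 7. Eliminate Whiplash.
Round 3: Her 17, Parasite 7. Her has a majority.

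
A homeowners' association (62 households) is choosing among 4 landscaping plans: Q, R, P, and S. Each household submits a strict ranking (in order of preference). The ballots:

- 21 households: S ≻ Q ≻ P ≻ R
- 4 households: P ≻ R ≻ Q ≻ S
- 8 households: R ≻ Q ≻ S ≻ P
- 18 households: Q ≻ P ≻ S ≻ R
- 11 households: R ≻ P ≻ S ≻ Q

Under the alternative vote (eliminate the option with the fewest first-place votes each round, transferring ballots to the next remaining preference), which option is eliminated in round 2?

Q

Round 1: Q 18, R 19, P 4, S 21. Eliminate P.
Round 2: Q 18, R 23, S 21. Eliminate Q.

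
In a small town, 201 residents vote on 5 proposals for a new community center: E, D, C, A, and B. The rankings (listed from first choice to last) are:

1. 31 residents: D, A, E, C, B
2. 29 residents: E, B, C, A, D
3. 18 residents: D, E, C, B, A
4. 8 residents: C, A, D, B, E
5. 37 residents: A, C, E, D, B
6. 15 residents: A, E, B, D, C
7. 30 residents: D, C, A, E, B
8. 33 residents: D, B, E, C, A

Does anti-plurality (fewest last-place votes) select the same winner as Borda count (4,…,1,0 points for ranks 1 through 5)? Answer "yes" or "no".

Anti-plurality — last-place votes: E 8, D 29, C 15, A 51, B 98. Winner: E.
Borda — scores: E 447, D 516, C 391, A 414, B 242. Winner: D.
The two methods disagree.

no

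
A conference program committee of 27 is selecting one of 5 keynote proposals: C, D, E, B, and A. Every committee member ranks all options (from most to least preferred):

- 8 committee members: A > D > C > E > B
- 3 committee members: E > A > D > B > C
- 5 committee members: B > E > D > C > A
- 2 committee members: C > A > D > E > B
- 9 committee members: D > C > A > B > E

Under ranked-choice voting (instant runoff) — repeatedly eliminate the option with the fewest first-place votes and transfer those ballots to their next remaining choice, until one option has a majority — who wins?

D

Round 1: C 2, D 9, E 3, B 5, A 8. Eliminate C.
Round 2: D 9, E 3, B 5, A 10. Eliminate E.
Round 3: D 9, B 5, A 13. Eliminate B.
Round 4: D 14, A 13. D has a majority.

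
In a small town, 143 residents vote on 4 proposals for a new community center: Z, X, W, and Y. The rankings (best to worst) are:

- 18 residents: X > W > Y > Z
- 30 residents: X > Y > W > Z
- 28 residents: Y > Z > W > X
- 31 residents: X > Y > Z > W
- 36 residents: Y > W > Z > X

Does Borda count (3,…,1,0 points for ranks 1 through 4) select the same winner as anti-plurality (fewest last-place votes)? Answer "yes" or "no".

Borda — scores: Z 123, X 237, W 166, Y 332. Winner: Y.
Anti-plurality — last-place votes: Z 48, X 64, W 31, Y 0. Winner: Y.
The two methods agree.

yes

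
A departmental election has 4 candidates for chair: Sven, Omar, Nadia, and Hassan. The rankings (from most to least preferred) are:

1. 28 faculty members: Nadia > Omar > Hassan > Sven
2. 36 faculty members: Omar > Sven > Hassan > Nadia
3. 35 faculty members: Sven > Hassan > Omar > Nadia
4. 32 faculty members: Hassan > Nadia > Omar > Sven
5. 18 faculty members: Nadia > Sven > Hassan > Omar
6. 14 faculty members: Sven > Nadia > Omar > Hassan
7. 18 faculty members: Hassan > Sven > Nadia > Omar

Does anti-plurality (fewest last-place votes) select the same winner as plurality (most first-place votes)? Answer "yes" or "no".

yes

Anti-plurality — last-place votes: Sven 60, Omar 36, Nadia 71, Hassan 14. Winner: Hassan.
Plurality — first-place votes: Sven 49, Omar 36, Nadia 46, Hassan 50. Winner: Hassan.
The two methods agree.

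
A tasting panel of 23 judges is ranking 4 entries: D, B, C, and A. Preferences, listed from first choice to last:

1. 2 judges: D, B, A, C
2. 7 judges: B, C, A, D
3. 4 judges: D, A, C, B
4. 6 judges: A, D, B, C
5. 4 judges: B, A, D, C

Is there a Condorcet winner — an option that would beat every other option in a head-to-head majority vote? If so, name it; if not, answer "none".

Checking pairwise contests:
A beats D 17–6.
D beats B 12–11.
D beats C 16–7.
B beats A 13–10.
Every option loses at least one head-to-head, so there is no Condorcet winner.

none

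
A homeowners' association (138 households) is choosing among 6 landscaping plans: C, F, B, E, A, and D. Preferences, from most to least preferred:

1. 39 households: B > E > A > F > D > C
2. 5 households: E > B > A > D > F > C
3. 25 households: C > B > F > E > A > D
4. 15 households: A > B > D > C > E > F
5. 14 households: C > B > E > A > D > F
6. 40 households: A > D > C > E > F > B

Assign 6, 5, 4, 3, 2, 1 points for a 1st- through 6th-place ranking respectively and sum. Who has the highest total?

A

C: 39·1 + 5·1 + 25·6 + 15·3 + 14·6 + 40·4 = 483
F: 39·3 + 5·2 + 25·4 + 15·1 + 14·1 + 40·2 = 336
B: 39·6 + 5·5 + 25·5 + 15·5 + 14·5 + 40·1 = 569
E: 39·5 + 5·6 + 25·3 + 15·2 + 14·4 + 40·3 = 506
A: 39·4 + 5·4 + 25·2 + 15·6 + 14·3 + 40·6 = 598
D: 39·2 + 5·3 + 25·1 + 15·4 + 14·2 + 40·5 = 406
A has the highest Borda score (598).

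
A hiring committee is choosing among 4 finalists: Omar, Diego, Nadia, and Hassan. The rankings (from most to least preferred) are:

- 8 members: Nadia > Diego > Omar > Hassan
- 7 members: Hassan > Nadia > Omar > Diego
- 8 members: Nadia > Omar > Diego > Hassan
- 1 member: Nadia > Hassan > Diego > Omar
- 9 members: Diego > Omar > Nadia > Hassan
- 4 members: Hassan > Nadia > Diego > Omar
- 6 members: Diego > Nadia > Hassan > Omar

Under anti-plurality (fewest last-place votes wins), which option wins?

Last-place votes: Omar 11, Diego 7, Nadia 0, Hassan 25.
Nadia is ranked last by the fewest voters, so Nadia wins.

Nadia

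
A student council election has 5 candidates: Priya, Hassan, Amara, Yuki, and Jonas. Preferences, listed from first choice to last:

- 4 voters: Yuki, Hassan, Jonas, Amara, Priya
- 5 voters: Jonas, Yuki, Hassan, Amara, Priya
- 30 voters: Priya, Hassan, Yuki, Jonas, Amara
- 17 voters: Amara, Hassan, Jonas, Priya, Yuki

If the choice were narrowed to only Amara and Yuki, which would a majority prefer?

Yuki

Voters preferring Amara to Yuki: 17; preferring Yuki to Amara: 39.
Yuki wins the head-to-head.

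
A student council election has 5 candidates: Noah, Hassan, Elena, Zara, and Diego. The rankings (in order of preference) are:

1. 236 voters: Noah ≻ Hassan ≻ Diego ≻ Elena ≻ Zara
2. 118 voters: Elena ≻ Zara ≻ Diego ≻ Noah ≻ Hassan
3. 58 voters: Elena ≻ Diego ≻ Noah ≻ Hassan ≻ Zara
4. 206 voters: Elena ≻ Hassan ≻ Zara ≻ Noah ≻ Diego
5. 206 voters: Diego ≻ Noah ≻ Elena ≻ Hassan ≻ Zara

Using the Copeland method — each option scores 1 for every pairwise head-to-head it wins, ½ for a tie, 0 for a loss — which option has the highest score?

Noah

Noah: beats Hassan, Elena, Zara, and Diego → score 4.
Hassan: beats Zara and Diego; loses to Noah and Elena → score 2.
Elena: beats Hassan and Zara; loses to Noah and Diego → score 2.
Zara: loses to Noah, Hassan, Elena, and Diego → score 0.
Diego: beats Elena and Zara; loses to Noah and Hassan → score 2.
Noah has the best pairwise record.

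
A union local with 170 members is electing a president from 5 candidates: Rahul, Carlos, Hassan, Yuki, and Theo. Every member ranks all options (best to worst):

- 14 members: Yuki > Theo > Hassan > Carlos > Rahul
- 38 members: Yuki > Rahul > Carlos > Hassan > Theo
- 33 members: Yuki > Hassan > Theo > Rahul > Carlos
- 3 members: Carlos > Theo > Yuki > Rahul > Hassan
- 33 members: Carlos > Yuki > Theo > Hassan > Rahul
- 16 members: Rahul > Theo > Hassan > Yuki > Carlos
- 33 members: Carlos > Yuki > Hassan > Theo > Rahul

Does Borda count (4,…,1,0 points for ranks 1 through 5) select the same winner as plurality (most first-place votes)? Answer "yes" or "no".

yes

Borda — scores: Rahul 214, Carlos 366, Hassan 296, Yuki 560, Theo 264. Winner: Yuki.
Plurality — first-place votes: Rahul 16, Carlos 69, Hassan 0, Yuki 85, Theo 0. Winner: Yuki.
The two methods agree.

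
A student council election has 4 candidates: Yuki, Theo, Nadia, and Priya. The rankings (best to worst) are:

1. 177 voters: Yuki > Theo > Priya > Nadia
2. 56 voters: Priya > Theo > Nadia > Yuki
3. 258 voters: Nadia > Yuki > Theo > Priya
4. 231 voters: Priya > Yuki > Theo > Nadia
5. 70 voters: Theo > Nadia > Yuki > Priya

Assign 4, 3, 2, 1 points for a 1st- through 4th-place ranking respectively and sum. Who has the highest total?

Yuki

Yuki: 177·4 + 56·1 + 258·3 + 231·3 + 70·2 = 2371
Theo: 177·3 + 56·3 + 258·2 + 231·2 + 70·4 = 1957
Nadia: 177·1 + 56·2 + 258·4 + 231·1 + 70·3 = 1762
Priya: 177·2 + 56·4 + 258·1 + 231·4 + 70·1 = 1830
Yuki has the highest Borda score (2371).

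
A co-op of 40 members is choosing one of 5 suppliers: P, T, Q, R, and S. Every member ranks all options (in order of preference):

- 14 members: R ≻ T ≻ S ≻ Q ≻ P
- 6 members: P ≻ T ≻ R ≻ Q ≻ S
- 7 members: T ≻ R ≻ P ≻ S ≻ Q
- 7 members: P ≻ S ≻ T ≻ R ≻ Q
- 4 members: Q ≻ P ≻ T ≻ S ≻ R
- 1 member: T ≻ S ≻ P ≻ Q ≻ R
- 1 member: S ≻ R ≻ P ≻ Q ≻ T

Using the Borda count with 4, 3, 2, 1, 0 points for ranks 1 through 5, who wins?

P: 14·0 + 6·4 + 7·2 + 7·4 + 4·3 + 1·2 + 1·2 = 82
T: 14·3 + 6·3 + 7·4 + 7·2 + 4·2 + 1·4 + 1·0 = 114
Q: 14·1 + 6·1 + 7·0 + 7·0 + 4·4 + 1·1 + 1·1 = 38
R: 14·4 + 6·2 + 7·3 + 7·1 + 4·0 + 1·0 + 1·3 = 99
S: 14·2 + 6·0 + 7·1 + 7·3 + 4·1 + 1·3 + 1·4 = 67
T has the highest Borda score (114).

T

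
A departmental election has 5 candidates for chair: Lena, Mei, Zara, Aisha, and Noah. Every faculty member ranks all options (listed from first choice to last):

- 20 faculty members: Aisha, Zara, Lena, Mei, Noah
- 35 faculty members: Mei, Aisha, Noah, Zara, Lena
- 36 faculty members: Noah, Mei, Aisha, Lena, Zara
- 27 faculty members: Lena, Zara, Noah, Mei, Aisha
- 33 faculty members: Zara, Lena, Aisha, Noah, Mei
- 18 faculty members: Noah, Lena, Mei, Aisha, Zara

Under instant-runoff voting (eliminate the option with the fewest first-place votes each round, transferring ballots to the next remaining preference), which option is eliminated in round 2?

Lena

Round 1: Lena 27, Mei 35, Zara 33, Aisha 20, Noah 54. Eliminate Aisha.
Round 2: Lena 27, Mei 35, Zara 53, Noah 54. Eliminate Lena.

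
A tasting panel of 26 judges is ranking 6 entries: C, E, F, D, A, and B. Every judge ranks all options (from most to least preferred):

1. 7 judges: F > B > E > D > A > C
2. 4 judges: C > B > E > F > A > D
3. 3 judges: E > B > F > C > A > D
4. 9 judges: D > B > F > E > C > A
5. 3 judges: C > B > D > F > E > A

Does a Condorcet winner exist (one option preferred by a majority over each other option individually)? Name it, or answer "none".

B

B vs C: 19–7 for B.
B vs E: 23–3 for B.
B vs F: 19–7 for B.
B vs D: 17–9 for B.
B vs A: 26–0 for B.
B beats every other option head-to-head.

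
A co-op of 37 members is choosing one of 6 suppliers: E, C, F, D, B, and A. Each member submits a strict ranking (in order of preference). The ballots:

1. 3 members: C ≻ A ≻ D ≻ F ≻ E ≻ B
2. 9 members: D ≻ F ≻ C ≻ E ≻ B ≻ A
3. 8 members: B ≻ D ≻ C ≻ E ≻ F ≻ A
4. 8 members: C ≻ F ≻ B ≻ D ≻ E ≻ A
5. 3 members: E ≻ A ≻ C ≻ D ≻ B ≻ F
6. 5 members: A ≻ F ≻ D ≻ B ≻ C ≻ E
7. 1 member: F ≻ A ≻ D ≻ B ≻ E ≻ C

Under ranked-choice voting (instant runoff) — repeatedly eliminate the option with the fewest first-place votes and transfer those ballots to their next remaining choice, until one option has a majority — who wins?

D

Round 1: E 3, C 11, F 1, D 9, B 8, A 5. Eliminate F.
Round 2: E 3, C 11, D 9, B 8, A 6. Eliminate E.
Round 3: C 11, D 9, B 8, A 9. Eliminate B.
Round 4: C 11, D 17, A 9. Eliminate A.
Round 5: C 14, D 23. D has a majority.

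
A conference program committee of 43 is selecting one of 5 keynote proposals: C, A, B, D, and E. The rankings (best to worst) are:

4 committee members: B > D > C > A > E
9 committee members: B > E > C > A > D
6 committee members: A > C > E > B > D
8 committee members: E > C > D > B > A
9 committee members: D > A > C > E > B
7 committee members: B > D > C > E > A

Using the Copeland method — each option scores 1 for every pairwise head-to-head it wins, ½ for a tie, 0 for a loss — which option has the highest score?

C

C: beats A, B, D, and E → score 4.
A: loses to C, B, D, and E → score 0.
B: beats A and D; loses to C and E → score 2.
D: beats A; loses to C, B, and E → score 1.
E: beats A, B, and D; loses to C → score 3.
C has the best pairwise record.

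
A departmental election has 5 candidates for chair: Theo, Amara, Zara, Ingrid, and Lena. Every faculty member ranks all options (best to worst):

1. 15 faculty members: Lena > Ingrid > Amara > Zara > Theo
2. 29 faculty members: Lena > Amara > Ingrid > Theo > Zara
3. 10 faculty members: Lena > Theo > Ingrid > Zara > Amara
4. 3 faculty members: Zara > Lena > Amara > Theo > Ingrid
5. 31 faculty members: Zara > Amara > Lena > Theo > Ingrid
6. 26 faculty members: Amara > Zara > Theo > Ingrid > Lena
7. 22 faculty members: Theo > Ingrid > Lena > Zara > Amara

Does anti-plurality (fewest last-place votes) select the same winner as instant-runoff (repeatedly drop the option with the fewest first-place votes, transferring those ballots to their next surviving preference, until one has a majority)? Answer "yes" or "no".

no

Anti-plurality — last-place votes: Theo 15, Amara 32, Zara 29, Ingrid 34, Lena 26. Winner: Theo.
Instant-runoff — R1 Theo 22, Amara 26, Zara 34, Ingrid 0, Lena 54 (Ingrid out); R2 Theo 22, Amara 26, Zara 34, Lena 54 (Theo out); R3 Amara 26, Zara 34, Lena 76 (Lena winner). Winner: Lena.
The two methods disagree.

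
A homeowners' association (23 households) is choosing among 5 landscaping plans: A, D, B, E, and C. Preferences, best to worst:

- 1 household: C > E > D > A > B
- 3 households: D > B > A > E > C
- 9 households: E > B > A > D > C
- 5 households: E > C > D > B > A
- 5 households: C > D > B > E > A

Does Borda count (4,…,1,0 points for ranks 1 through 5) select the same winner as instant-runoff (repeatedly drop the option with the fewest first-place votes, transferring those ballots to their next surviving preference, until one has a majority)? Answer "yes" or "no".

yes

Borda — scores: A 25, D 48, B 51, E 67, C 39. Winner: E.
Instant-runoff — R1 A 0, D 3, B 0, E 14, C 6 (E winner). Winner: E.
The two methods agree.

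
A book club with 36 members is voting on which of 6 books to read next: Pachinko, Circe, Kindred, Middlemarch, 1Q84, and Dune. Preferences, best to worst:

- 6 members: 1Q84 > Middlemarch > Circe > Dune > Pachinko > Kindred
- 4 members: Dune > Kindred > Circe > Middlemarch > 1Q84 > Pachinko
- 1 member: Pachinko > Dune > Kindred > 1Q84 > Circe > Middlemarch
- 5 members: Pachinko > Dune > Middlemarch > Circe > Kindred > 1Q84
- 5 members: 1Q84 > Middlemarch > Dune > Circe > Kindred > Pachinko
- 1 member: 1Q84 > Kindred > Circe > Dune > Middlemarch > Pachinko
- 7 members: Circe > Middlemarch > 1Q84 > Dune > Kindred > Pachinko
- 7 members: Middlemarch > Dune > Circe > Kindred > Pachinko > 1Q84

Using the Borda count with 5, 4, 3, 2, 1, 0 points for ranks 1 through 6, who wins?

Middlemarch

Pachinko: 6·1 + 4·0 + 1·5 + 5·5 + 5·0 + 1·0 + 7·0 + 7·1 = 43
Circe: 6·3 + 4·3 + 1·1 + 5·2 + 5·2 + 1·3 + 7·5 + 7·3 = 110
Kindred: 6·0 + 4·4 + 1·3 + 5·1 + 5·1 + 1·4 + 7·1 + 7·2 = 54
Middlemarch: 6·4 + 4·2 + 1·0 + 5·3 + 5·4 + 1·1 + 7·4 + 7·5 = 131
1Q84: 6·5 + 4·1 + 1·2 + 5·0 + 5·5 + 1·5 + 7·3 + 7·0 = 87
Dune: 6·2 + 4·5 + 1·4 + 5·4 + 5·3 + 1·2 + 7·2 + 7·4 = 115
Middlemarch has the highest Borda score (131).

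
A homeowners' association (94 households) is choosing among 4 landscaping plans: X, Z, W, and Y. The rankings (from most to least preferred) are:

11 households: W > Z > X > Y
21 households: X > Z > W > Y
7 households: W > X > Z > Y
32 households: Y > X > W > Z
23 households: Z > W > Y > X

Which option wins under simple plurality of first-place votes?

First-place votes: X 21, Z 23, W 18, Y 32.
Y has the most first-place votes.

Y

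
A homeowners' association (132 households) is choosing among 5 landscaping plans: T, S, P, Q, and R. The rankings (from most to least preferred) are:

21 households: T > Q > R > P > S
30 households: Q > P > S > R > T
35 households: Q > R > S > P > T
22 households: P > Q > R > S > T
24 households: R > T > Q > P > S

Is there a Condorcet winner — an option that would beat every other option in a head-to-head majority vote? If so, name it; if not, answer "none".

Q vs T: 87–45 for Q.
Q vs S: 132–0 for Q.
Q vs P: 110–22 for Q.
Q vs R: 108–24 for Q.
Q beats every other option head-to-head.

Q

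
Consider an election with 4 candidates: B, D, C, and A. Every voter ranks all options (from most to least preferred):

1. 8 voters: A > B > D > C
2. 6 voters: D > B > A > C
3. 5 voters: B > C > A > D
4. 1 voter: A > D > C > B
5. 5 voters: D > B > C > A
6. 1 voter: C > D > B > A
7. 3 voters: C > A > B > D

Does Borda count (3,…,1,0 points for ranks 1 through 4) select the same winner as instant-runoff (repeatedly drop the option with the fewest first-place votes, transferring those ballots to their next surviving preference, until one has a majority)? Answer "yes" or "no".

no

Borda — scores: B 57, D 45, C 28, A 44. Winner: B.
Instant-runoff — R1 B 5, D 11, C 4, A 9 (C out); R2 B 5, D 12, A 12 (B out); R3 D 12, A 17 (A winner). Winner: A.
The two methods disagree.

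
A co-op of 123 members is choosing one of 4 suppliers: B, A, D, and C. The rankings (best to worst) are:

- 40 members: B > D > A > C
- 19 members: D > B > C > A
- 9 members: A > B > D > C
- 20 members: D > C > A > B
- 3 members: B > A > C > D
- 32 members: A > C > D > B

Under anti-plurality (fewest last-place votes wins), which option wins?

Last-place votes: B 52, A 19, D 3, C 49.
D is ranked last by the fewest voters, so D wins.

D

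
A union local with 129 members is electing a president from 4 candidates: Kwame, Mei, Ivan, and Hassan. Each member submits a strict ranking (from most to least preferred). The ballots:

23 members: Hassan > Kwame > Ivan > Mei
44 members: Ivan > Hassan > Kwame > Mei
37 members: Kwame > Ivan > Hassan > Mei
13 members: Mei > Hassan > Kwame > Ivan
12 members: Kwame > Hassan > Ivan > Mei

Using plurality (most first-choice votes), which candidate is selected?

First-place votes: Kwame 49, Mei 13, Ivan 44, Hassan 23.
Kwame has the most first-place votes.

Kwame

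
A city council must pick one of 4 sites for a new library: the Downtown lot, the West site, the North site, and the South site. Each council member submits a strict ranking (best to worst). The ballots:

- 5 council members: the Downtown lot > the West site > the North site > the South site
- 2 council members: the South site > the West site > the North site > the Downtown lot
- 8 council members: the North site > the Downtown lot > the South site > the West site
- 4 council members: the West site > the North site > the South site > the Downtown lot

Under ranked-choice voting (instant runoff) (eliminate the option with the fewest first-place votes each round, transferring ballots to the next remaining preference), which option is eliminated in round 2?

the Downtown lot

Round 1: the Downtown lot 5, the West site 4, the North site 8, the South site 2. Eliminate the South site.
Round 2: the Downtown lot 5, the West site 6, the North site 8. Eliminate the Downtown lot.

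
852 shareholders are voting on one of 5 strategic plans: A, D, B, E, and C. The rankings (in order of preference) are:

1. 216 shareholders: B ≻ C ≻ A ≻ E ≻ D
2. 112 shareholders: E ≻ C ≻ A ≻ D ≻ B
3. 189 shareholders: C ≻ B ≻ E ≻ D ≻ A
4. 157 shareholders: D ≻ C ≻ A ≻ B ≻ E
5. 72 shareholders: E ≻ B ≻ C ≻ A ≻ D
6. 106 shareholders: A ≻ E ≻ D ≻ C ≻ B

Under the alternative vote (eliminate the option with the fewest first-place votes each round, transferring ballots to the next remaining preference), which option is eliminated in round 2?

D

Round 1: A 106, D 157, B 216, E 184, C 189. Eliminate A.
Round 2: D 157, B 216, E 290, C 189. Eliminate D.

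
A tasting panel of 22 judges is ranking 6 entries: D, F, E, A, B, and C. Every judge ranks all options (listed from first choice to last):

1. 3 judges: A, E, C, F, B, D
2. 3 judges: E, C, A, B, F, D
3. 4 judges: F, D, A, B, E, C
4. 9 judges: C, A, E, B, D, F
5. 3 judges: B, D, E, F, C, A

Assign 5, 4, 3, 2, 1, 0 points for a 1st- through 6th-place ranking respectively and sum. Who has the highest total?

A

D: 3·0 + 3·0 + 4·4 + 9·1 + 3·4 = 37
F: 3·2 + 3·1 + 4·5 + 9·0 + 3·2 = 35
E: 3·4 + 3·5 + 4·1 + 9·3 + 3·3 = 67
A: 3·5 + 3·3 + 4·3 + 9·4 + 3·0 = 72
B: 3·1 + 3·2 + 4·2 + 9·2 + 3·5 = 50
C: 3·3 + 3·4 + 4·0 + 9·5 + 3·1 = 69
A has the highest Borda score (72).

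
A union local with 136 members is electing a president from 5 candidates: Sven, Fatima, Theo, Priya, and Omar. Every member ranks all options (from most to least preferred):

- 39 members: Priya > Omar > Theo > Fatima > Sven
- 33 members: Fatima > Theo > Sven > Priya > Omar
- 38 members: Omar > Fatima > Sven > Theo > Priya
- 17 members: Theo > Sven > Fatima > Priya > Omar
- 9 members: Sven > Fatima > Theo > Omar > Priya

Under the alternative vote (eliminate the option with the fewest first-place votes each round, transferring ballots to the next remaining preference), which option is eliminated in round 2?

Round 1: Sven 9, Fatima 33, Theo 17, Priya 39, Omar 38. Eliminate Sven.
Round 2: Fatima 42, Theo 17, Priya 39, Omar 38. Eliminate Theo.

Theo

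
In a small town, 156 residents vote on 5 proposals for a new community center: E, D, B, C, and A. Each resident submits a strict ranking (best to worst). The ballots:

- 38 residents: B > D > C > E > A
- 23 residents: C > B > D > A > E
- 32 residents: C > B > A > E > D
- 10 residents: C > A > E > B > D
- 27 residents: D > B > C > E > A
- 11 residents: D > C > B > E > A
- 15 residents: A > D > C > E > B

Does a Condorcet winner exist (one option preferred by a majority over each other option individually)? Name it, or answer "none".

none

Checking pairwise contests:
D beats E 114–42.
B beats D 103–53.
C beats B 91–65.
D beats C 91–65.
D beats A 99–57.
Every option loses at least one head-to-head, so there is no Condorcet winner.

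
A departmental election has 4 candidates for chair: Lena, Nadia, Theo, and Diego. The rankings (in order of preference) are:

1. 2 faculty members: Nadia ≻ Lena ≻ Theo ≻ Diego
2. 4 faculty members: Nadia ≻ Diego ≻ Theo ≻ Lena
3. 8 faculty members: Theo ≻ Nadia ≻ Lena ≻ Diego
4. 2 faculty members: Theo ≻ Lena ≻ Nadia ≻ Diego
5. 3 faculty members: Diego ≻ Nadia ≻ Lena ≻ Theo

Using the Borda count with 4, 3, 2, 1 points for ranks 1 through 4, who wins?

Nadia

Lena: 2·3 + 4·1 + 8·2 + 2·3 + 3·2 = 38
Nadia: 2·4 + 4·4 + 8·3 + 2·2 + 3·3 = 61
Theo: 2·2 + 4·2 + 8·4 + 2·4 + 3·1 = 55
Diego: 2·1 + 4·3 + 8·1 + 2·1 + 3·4 = 36
Nadia has the highest Borda score (61).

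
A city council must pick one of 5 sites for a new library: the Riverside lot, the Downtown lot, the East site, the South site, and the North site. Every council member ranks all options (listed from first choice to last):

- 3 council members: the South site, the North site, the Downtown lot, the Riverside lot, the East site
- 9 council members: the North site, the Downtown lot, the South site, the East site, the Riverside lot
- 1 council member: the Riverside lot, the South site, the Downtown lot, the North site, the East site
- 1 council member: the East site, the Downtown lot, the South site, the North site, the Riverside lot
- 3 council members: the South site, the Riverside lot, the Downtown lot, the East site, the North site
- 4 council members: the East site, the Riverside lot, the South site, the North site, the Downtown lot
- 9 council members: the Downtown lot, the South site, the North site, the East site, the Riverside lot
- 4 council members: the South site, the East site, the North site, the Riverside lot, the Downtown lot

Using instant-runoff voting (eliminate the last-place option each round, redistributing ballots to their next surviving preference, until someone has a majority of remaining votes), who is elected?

Round 1: the Riverside lot 1, the Downtown lot 9, the East site 5, the South site 10, the North site 9. Eliminate the Riverside lot.
Round 2: the Downtown lot 9, the East site 5, the South site 11, the North site 9. Eliminate the East site.
Round 3: the Downtown lot 10, the South site 15, the North site 9. Eliminate the North site.
Round 4: the Downtown lot 19, the South site 15. The Downtown lot has a majority.

the Downtown lot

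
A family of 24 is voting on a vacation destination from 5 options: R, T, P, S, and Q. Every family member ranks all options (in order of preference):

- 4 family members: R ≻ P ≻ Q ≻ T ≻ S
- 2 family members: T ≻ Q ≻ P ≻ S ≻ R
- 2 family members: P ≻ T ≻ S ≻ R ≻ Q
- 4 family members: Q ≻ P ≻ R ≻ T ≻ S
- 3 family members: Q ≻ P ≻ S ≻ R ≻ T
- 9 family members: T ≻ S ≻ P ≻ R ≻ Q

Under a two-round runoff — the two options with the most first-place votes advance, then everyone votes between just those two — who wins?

Round 1 first-place votes: R 4, T 11, P 2, S 0, Q 7.
T and Q advance.
Runoff: T is preferred to Q by 13 voters; Q by 11.
T wins the runoff.

T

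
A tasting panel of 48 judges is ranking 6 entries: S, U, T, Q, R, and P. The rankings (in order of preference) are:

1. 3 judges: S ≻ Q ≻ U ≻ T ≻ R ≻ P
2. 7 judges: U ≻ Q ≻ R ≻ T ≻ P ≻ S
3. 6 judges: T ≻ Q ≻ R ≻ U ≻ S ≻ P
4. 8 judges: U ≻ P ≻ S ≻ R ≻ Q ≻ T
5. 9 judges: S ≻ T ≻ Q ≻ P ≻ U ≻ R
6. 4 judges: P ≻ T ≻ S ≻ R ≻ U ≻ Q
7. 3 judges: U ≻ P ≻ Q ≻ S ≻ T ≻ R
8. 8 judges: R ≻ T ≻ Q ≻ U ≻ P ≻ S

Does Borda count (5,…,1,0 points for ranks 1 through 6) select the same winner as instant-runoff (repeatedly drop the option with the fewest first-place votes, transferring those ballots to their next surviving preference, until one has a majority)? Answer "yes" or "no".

no

Borda — scores: S 108, U 140, T 137, Q 132, R 106, P 97. Winner: U.
Instant-runoff — R1 S 12, U 18, T 6, Q 0, R 8, P 4 (Q out); R2 S 12, U 18, T 6, R 8, P 4 (P out); R3 S 12, U 18, T 10, R 8 (R out); R4 S 12, U 18, T 18 (S out); R5 U 21, T 27 (T winner). Winner: T.
The two methods disagree.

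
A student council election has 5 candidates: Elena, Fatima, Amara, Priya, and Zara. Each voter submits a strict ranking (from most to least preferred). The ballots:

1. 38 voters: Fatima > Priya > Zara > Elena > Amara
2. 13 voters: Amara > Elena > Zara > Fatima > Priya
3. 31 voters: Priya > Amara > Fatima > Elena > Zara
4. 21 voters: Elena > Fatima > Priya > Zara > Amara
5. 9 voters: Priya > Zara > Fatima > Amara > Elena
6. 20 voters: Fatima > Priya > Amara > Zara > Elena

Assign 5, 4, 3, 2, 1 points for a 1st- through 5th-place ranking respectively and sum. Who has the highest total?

Fatima

Elena: 38·2 + 13·4 + 31·2 + 21·5 + 9·1 + 20·1 = 324
Fatima: 38·5 + 13·2 + 31·3 + 21·4 + 9·3 + 20·5 = 520
Amara: 38·1 + 13·5 + 31·4 + 21·1 + 9·2 + 20·3 = 326
Priya: 38·4 + 13·1 + 31·5 + 21·3 + 9·5 + 20·4 = 508
Zara: 38·3 + 13·3 + 31·1 + 21·2 + 9·4 + 20·2 = 302
Fatima has the highest Borda score (520).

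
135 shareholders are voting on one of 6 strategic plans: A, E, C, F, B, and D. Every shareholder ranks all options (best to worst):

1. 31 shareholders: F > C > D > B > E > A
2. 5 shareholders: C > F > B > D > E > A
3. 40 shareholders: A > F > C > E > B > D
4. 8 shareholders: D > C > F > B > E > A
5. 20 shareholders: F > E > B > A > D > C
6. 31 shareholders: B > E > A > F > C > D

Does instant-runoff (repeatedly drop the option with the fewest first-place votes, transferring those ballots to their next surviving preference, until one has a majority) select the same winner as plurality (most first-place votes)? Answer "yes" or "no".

no

Instant-runoff — R1 A 40, E 0, C 5, F 51, B 31, D 8 (E out); R2 A 40, C 5, F 51, B 31, D 8 (C out); R3 A 40, F 56, B 31, D 8 (D out); R4 A 40, F 64, B 31 (B out); R5 A 71, F 64 (A winner). Winner: A.
Plurality — first-place votes: A 40, E 0, C 5, F 51, B 31, D 8. Winner: F.
The two methods disagree.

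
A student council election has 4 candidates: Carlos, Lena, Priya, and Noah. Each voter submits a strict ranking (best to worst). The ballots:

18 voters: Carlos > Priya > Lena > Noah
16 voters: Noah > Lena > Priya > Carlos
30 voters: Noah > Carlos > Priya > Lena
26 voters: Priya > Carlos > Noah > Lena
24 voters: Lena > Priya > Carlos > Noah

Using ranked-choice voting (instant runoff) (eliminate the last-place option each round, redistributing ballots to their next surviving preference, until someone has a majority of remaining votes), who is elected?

Priya

Round 1: Carlos 18, Lena 24, Priya 26, Noah 46. Eliminate Carlos.
Round 2: Lena 24, Priya 44, Noah 46. Eliminate Lena.
Round 3: Priya 68, Noah 46. Priya has a majority.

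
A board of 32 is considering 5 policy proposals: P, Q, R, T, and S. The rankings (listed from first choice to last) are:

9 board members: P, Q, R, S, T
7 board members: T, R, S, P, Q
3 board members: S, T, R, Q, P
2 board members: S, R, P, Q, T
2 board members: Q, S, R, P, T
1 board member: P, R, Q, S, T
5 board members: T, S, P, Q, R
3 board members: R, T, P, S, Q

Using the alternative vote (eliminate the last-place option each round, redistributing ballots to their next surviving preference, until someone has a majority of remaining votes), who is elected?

Round 1: P 10, Q 2, R 3, T 12, S 5. Eliminate Q.
Round 2: P 10, R 3, T 12, S 7. Eliminate R.
Round 3: P 10, T 15, S 7. Eliminate S.
Round 4: P 14, T 18. T has a majority.

T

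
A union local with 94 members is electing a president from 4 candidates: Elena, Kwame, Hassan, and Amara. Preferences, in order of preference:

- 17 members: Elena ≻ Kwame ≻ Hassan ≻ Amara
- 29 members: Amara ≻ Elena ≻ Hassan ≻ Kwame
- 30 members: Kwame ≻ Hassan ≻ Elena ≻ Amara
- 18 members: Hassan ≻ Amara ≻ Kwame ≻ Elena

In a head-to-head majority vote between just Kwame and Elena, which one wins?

Kwame

Voters preferring Kwame to Elena: 48; preferring Elena to Kwame: 46.
Kwame wins the head-to-head.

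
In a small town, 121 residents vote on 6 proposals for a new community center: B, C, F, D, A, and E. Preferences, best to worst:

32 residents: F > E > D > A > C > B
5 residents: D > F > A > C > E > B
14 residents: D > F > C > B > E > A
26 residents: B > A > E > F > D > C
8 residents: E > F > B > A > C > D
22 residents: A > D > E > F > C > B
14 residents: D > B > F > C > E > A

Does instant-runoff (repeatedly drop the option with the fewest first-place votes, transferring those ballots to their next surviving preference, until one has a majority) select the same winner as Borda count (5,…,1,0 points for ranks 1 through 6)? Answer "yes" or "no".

yes

Instant-runoff — R1 B 26, C 0, F 32, D 33, A 22, E 8 (C out); R2 B 26, F 32, D 33, A 22, E 8 (E out); R3 B 26, F 40, D 33, A 22 (A out); R4 B 26, F 40, D 55 (B out); R5 F 66, D 55 (F winner). Winner: F.
Borda — scores: B 238, C 142, F 406, D 375, A 309, E 345. Winner: F.
The two methods agree.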